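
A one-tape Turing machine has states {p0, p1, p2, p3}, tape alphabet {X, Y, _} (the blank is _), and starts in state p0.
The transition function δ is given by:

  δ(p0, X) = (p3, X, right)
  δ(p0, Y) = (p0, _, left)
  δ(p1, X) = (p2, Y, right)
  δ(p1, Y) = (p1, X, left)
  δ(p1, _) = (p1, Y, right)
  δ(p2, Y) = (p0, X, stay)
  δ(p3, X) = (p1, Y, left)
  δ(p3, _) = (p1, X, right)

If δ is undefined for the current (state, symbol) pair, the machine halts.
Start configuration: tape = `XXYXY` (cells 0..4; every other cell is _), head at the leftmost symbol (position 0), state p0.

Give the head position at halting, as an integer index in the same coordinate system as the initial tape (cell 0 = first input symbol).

2

p0 | [X]XYXY   read X → write X, move right, go to p3
p3 | X[X]YXY   read X → write Y, move left, go to p1
p1 | [X]YYXY   read X → write Y, move right, go to p2
p2 | Y[Y]YXY   read Y → write X, move stay, go to p0
p0 | Y[X]YXY   read X → write X, move right, go to p3
p3 | YX[Y]XY
At halt the head is at cell 2.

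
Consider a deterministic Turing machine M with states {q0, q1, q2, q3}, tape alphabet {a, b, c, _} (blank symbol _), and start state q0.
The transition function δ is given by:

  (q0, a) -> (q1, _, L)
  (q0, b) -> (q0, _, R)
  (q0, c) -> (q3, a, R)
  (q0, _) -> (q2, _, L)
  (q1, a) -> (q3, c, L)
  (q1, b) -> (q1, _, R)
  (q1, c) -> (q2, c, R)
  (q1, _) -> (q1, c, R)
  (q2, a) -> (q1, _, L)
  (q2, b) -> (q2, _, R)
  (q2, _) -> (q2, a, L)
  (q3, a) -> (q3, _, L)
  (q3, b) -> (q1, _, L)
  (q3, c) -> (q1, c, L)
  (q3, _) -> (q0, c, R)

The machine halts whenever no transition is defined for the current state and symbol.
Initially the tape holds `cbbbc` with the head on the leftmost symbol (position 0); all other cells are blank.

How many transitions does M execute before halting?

q0 | _[c]bbbc__   read c → write a, move R, go to q3
q3 | _a[b]bbc__   read b → write _, move L, go to q1
q1 | _[a]_bbc__   read a → write c, move L, go to q3
q3 | [_]c_bbc__   read _ → write c, move R, go to q0
q0 | c[c]_bbc__   read c → write a, move R, go to q3
q3 | ca[_]bbc__   read _ → write c, move R, go to q0
q0 | cac[b]bc__   read b → write _, move R, go to q0
q0 | cac_[b]c__   read b → write _, move R, go to q0
q0 | cac__[c]__   read c → write a, move R, go to q3
q3 | cac__a[_]_   read _ → write c, move R, go to q0
q0 | cac__ac[_]   read _ → write _, move L, go to q2
q2 | cac__a[c]_
M halts after 11 transitions.

11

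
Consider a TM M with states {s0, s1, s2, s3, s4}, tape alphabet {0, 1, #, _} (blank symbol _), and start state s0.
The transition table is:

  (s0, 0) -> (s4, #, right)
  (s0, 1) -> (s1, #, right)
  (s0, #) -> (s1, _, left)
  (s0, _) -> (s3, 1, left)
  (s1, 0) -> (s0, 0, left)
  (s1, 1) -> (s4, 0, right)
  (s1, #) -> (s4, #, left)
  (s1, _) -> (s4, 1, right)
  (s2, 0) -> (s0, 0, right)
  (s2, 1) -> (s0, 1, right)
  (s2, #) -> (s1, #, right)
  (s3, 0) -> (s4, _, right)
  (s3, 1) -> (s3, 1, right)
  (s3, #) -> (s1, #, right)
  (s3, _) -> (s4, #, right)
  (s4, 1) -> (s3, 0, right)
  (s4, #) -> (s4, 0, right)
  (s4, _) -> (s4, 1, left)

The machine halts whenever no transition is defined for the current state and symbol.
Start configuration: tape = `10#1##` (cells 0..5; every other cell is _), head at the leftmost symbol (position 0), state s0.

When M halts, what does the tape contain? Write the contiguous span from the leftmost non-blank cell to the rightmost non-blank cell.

01_00001

s0 | _[1]0#1##_   read 1 → write #, move right, go to s1
s1 | _#[0]#1##_   read 0 → write 0, move left, go to s0
s0 | _[#]0#1##_   read # → write _, move left, go to s1
s1 | [_]_0#1##_   read _ → write 1, move right, go to s4
s4 | 1[_]0#1##_   read _ → write 1, move left, go to s4
s4 | [1]10#1##_   read 1 → write 0, move right, go to s3
s3 | 0[1]0#1##_   read 1 → write 1, move right, go to s3
s3 | 01[0]#1##_   read 0 → write _, move right, go to s4
s4 | 01_[#]1##_   read # → write 0, move right, go to s4
s4 | 01_0[1]##_   read 1 → write 0, move right, go to s3
s3 | 01_00[#]#_   read # → write #, move right, go to s1
s1 | 01_00#[#]_   read # → write #, move left, go to s4
s4 | 01_00[#]#_   read # → write 0, move right, go to s4
s4 | 01_000[#]_   read # → write 0, move right, go to s4
s4 | 01_0000[_]   read _ → write 1, move left, go to s4
s4 | 01_000[0]1
The non-blank tape span at halt is 01_00001.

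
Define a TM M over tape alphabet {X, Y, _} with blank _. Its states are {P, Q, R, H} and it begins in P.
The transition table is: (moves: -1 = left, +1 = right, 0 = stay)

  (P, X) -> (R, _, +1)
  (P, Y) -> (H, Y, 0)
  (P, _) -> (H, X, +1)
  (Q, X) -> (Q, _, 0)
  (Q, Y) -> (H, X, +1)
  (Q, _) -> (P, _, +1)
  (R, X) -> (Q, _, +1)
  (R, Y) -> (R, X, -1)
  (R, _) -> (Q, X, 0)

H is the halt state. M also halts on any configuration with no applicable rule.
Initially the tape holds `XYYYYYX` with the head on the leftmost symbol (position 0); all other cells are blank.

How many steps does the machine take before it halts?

P | [X]YYYYYX___   read X → write _, move +1, go to R
R | _[Y]YYYYX___   read Y → write X, move -1, go to R
R | [_]XYYYYX___   read _ → write X, move 0, go to Q
Q | [X]XYYYYX___   read X → write _, move 0, go to Q
Q | [_]XYYYYX___   read _ → write _, move +1, go to P
P | _[X]YYYYX___   read X → write _, move +1, go to R
R | __[Y]YYYX___   read Y → write X, move -1, go to R
R | _[_]XYYYX___   read _ → write X, move 0, go to Q
Q | _[X]XYYYX___   read X → write _, move 0, go to Q
Q | _[_]XYYYX___   read _ → write _, move +1, go to P
P | __[X]YYYX___   read X → write _, move +1, go to R
R | ___[Y]YYX___   read Y → write X, move -1, go to R
R | __[_]XYYX___   read _ → write X, move 0, go to Q
Q | __[X]XYYX___   read X → write _, move 0, go to Q
Q | __[_]XYYX___   read _ → write _, move +1, go to P
P | ___[X]YYX___   read X → write _, move +1, go to R
R | ____[Y]YX___   read Y → write X, move -1, go to R
R | ___[_]XYX___   read _ → write X, move 0, go to Q
Q | ___[X]XYX___   read X → write _, move 0, go to Q
Q | ___[_]XYX___   read _ → write _, move +1, go to P
P | ____[X]YX___   read X → write _, move +1, go to R
R | _____[Y]X___   read Y → write X, move -1, go to R
R | ____[_]XX___   read _ → write X, move 0, go to Q
Q | ____[X]XX___   read X → write _, move 0, go to Q
Q | ____[_]XX___   read _ → write _, move +1, go to P
P | _____[X]X___   read X → write _, move +1, go to R
R | ______[X]___   read X → write _, move +1, go to Q
Q | _______[_]__   read _ → write _, move +1, go to P
P | ________[_]_   read _ → write X, move +1, go to H
H | ________X[_]
M halts after 29 transitions.

29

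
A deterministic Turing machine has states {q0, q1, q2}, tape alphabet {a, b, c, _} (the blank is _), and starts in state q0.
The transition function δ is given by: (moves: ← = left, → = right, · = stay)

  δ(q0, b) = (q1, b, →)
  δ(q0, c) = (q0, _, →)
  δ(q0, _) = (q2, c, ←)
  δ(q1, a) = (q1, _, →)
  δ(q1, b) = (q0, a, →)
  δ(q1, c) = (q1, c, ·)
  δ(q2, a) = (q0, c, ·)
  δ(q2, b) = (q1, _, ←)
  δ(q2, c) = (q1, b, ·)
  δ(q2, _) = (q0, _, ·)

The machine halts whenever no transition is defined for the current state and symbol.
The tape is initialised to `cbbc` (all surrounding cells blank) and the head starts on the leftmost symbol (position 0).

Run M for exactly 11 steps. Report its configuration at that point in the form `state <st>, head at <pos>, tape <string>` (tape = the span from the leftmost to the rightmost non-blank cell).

state=q0 head=0 tape=[c]bbc__   (q0,c)→(q0,_,→)
state=q0 head=1 tape=_[b]bc__   (q0,b)→(q1,b,→)
state=q1 head=2 tape=_b[b]c__   (q1,b)→(q0,a,→)
state=q0 head=3 tape=_ba[c]__   (q0,c)→(q0,_,→)
state=q0 head=4 tape=_ba_[_]_   (q0,_)→(q2,c,←)
state=q2 head=3 tape=_ba[_]c_   (q2,_)→(q0,_,·)
state=q0 head=3 tape=_ba[_]c_   (q0,_)→(q2,c,←)
state=q2 head=2 tape=_b[a]cc_   (q2,a)→(q0,c,·)
state=q0 head=2 tape=_b[c]cc_   (q0,c)→(q0,_,→)
state=q0 head=3 tape=_b_[c]c_   (q0,c)→(q0,_,→)
state=q0 head=4 tape=_b__[c]_   (q0,c)→(q0,_,→)
state=q0 head=5 tape=_b___[_]
After 11 steps: state q0, head at 5, tape b.

state q0, head at 5, tape b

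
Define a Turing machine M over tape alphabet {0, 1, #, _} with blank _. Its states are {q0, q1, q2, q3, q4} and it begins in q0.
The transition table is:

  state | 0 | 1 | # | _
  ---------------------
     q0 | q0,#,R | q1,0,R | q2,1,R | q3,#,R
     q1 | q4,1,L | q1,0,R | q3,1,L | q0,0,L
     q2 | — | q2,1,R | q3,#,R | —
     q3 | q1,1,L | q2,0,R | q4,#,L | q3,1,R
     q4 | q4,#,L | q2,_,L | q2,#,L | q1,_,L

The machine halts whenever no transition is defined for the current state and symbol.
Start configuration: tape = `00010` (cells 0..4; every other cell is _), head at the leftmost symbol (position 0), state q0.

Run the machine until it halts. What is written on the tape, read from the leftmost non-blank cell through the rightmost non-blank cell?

q0 | _[0]0010   read 0 → write #, move R, go to q0
q0 | _#[0]010   read 0 → write #, move R, go to q0
q0 | _##[0]10   read 0 → write #, move R, go to q0
q0 | _###[1]0   read 1 → write 0, move R, go to q1
q1 | _###0[0]   read 0 → write 1, move L, go to q4
q4 | _###[0]1   read 0 → write #, move L, go to q4
q4 | _##[#]#1   read # → write #, move L, go to q2
q2 | _#[#]##1   read # → write #, move R, go to q3
q3 | _##[#]#1   read # → write #, move L, go to q4
q4 | _#[#]##1   read # → write #, move L, go to q2
q2 | _[#]###1   read # → write #, move R, go to q3
q3 | _#[#]##1   read # → write #, move L, go to q4
q4 | _[#]###1   read # → write #, move L, go to q2
q2 | [_]####1
The non-blank tape span at halt is ####1.

####1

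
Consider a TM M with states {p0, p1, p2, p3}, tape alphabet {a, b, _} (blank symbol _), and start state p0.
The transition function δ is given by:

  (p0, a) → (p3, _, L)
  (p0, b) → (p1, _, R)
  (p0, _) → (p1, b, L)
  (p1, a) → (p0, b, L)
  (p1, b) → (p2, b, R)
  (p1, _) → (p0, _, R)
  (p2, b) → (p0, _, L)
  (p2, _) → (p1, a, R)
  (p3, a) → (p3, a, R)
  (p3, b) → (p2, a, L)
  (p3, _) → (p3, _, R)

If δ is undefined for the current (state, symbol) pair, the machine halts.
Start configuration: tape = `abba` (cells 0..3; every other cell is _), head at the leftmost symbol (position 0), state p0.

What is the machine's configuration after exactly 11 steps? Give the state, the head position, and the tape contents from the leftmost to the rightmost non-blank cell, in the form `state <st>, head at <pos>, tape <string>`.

state=p0 head=0 tape=_[a]bba   (p0,a)→(p3,_,L)
state=p3 head=-1 tape=[_]_bba   (p3,_)→(p3,_,R)
state=p3 head=0 tape=_[_]bba   (p3,_)→(p3,_,R)
state=p3 head=1 tape=__[b]ba   (p3,b)→(p2,a,L)
state=p2 head=0 tape=_[_]aba   (p2,_)→(p1,a,R)
state=p1 head=1 tape=_a[a]ba   (p1,a)→(p0,b,L)
state=p0 head=0 tape=_[a]bba   (p0,a)→(p3,_,L)
state=p3 head=-1 tape=[_]_bba   (p3,_)→(p3,_,R)
state=p3 head=0 tape=_[_]bba   (p3,_)→(p3,_,R)
state=p3 head=1 tape=__[b]ba   (p3,b)→(p2,a,L)
state=p2 head=0 tape=_[_]aba   (p2,_)→(p1,a,R)
state=p1 head=1 tape=_a[a]ba
After 11 steps: state p1, head at 1, tape aaba.

state p1, head at 1, tape aaba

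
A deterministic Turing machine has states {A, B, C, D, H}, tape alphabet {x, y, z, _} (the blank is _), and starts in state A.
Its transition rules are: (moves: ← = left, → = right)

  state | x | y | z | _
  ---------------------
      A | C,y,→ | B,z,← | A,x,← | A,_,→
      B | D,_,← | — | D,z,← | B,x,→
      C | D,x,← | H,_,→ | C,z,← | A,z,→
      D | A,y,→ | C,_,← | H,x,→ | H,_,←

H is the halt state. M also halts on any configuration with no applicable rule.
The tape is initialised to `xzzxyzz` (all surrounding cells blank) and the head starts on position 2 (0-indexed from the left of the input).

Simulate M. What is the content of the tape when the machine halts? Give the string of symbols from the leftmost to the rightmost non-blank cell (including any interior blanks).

A | _xz[z]xyzz   read z → write x, move ←, go to A
A | _x[z]xxyzz   read z → write x, move ←, go to A
A | _[x]xxxyzz   read x → write y, move →, go to C
C | _y[x]xxyzz   read x → write x, move ←, go to D
D | _[y]xxxyzz   read y → write _, move ←, go to C
C | [_]_xxxyzz   read _ → write z, move →, go to A
A | z[_]xxxyzz   read _ → write _, move →, go to A
A | z_[x]xxyzz   read x → write y, move →, go to C
C | z_y[x]xyzz   read x → write x, move ←, go to D
D | z_[y]xxyzz   read y → write _, move ←, go to C
C | z[_]_xxyzz   read _ → write z, move →, go to A
A | zz[_]xxyzz   read _ → write _, move →, go to A
A | zz_[x]xyzz   read x → write y, move →, go to C
C | zz_y[x]yzz   read x → write x, move ←, go to D
D | zz_[y]xyzz   read y → write _, move ←, go to C
C | zz[_]_xyzz   read _ → write z, move →, go to A
A | zzz[_]xyzz   read _ → write _, move →, go to A
A | zzz_[x]yzz   read x → write y, move →, go to C
C | zzz_y[y]zz   read y → write _, move →, go to H
H | zzz_y_[z]z
The non-blank tape span at halt is zzz_y_zz.

zzz_y_zz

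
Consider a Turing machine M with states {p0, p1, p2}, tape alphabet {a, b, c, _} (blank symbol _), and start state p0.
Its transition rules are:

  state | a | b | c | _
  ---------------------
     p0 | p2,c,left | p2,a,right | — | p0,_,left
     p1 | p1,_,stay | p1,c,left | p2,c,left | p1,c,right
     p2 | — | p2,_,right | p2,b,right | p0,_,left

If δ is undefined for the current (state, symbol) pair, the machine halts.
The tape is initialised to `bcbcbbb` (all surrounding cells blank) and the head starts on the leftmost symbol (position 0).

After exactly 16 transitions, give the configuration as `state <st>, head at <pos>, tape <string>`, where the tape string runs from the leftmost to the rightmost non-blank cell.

state=p0 head=0 tape=[b]cbcbbb_   (p0,b)→(p2,a,right)
state=p2 head=1 tape=a[c]bcbbb_   (p2,c)→(p2,b,right)
state=p2 head=2 tape=ab[b]cbbb_   (p2,b)→(p2,_,right)
state=p2 head=3 tape=ab_[c]bbb_   (p2,c)→(p2,b,right)
state=p2 head=4 tape=ab_b[b]bb_   (p2,b)→(p2,_,right)
state=p2 head=5 tape=ab_b_[b]b_   (p2,b)→(p2,_,right)
state=p2 head=6 tape=ab_b__[b]_   (p2,b)→(p2,_,right)
state=p2 head=7 tape=ab_b___[_]   (p2,_)→(p0,_,left)
state=p0 head=6 tape=ab_b__[_]_   (p0,_)→(p0,_,left)
state=p0 head=5 tape=ab_b_[_]__   (p0,_)→(p0,_,left)
state=p0 head=4 tape=ab_b[_]___   (p0,_)→(p0,_,left)
state=p0 head=3 tape=ab_[b]____   (p0,b)→(p2,a,right)
state=p2 head=4 tape=ab_a[_]___   (p2,_)→(p0,_,left)
state=p0 head=3 tape=ab_[a]____   (p0,a)→(p2,c,left)
state=p2 head=2 tape=ab[_]c____   (p2,_)→(p0,_,left)
state=p0 head=1 tape=a[b]_c____   (p0,b)→(p2,a,right)
state=p2 head=2 tape=aa[_]c____
After 16 steps: state p2, head at 2, tape aa_c.

state p2, head at 2, tape aa_c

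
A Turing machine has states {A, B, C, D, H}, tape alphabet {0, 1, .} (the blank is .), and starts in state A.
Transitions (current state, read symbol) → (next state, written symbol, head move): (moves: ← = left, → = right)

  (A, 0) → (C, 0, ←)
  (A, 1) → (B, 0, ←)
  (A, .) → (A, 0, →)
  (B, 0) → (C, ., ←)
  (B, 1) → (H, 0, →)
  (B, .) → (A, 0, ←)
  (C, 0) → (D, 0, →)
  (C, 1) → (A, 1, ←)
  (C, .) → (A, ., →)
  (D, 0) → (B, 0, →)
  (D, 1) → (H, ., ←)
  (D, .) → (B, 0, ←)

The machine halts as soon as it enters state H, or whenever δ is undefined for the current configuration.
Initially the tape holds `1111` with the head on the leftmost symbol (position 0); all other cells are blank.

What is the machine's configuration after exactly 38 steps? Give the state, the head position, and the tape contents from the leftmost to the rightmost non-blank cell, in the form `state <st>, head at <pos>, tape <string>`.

state A, head at -2, tape 00111

state=A head=0 tape=...[1]111   (A,1)→(B,0,←)
state=B head=-1 tape=..[.]0111   (B,.)→(A,0,←)
state=A head=-2 tape=.[.]00111   (A,.)→(A,0,→)
state=A head=-1 tape=.0[0]0111   (A,0)→(C,0,←)
state=C head=-2 tape=.[0]00111   (C,0)→(D,0,→)
state=D head=-1 tape=.0[0]0111   (D,0)→(B,0,→)
state=B head=0 tape=.00[0]111   (B,0)→(C,.,←)
state=C head=-1 tape=.0[0].111   (C,0)→(D,0,→)
state=D head=0 tape=.00[.]111   (D,.)→(B,0,←)
state=B head=-1 tape=.0[0]0111   (B,0)→(C,.,←)
state=C head=-2 tape=.[0].0111   (C,0)→(D,0,→)
state=D head=-1 tape=.0[.]0111   (D,.)→(B,0,←)
state=B head=-2 tape=.[0]00111   (B,0)→(C,.,←)
state=C head=-3 tape=[.].00111   (C,.)→(A,.,→)
state=A head=-2 tape=.[.]00111   (A,.)→(A,0,→)
state=A head=-1 tape=.0[0]0111   (A,0)→(C,0,←)
state=C head=-2 tape=.[0]00111   (C,0)→(D,0,→)
state=D head=-1 tape=.0[0]0111   (D,0)→(B,0,→)
state=B head=0 tape=.00[0]111   (B,0)→(C,.,←)
state=C head=-1 tape=.0[0].111   (C,0)→(D,0,→)
state=D head=0 tape=.00[.]111   (D,.)→(B,0,←)
state=B head=-1 tape=.0[0]0111   (B,0)→(C,.,←)
state=C head=-2 tape=.[0].0111   (C,0)→(D,0,→)
state=D head=-1 tape=.0[.]0111   (D,.)→(B,0,←)
state=B head=-2 tape=.[0]00111   (B,0)→(C,.,←)
state=C head=-3 tape=[.].00111   (C,.)→(A,.,→)
state=A head=-2 tape=.[.]00111   (A,.)→(A,0,→)
state=A head=-1 tape=.0[0]0111   (A,0)→(C,0,←)
state=C head=-2 tape=.[0]00111   (C,0)→(D,0,→)
state=D head=-1 tape=.0[0]0111   (D,0)→(B,0,→)
state=B head=0 tape=.00[0]111   (B,0)→(C,.,←)
state=C head=-1 tape=.0[0].111   (C,0)→(D,0,→)
state=D head=0 tape=.00[.]111   (D,.)→(B,0,←)
state=B head=-1 tape=.0[0]0111   (B,0)→(C,.,←)
state=C head=-2 tape=.[0].0111   (C,0)→(D,0,→)
state=D head=-1 tape=.0[.]0111   (D,.)→(B,0,←)
state=B head=-2 tape=.[0]00111   (B,0)→(C,.,←)
state=C head=-3 tape=[.].00111   (C,.)→(A,.,→)
state=A head=-2 tape=.[.]00111
After 38 steps: state A, head at -2, tape 00111.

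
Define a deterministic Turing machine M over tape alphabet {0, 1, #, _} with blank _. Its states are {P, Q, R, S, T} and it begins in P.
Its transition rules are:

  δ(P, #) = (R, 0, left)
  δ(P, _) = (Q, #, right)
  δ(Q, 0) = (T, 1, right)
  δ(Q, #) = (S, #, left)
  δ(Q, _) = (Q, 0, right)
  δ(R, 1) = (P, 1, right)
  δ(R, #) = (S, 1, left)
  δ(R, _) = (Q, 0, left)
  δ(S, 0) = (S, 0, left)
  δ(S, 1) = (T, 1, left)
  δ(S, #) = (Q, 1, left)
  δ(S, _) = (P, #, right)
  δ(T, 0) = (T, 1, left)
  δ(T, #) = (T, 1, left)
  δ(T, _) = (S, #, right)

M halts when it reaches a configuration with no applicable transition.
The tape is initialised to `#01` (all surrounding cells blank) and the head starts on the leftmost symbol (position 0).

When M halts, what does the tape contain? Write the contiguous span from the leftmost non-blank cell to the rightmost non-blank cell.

01101

state=P head=0 tape=__[#]01   (P,#)→(R,0,left)
state=R head=-1 tape=_[_]001   (R,_)→(Q,0,left)
state=Q head=-2 tape=[_]0001   (Q,_)→(Q,0,right)
state=Q head=-1 tape=0[0]001   (Q,0)→(T,1,right)
state=T head=0 tape=01[0]01   (T,0)→(T,1,left)
state=T head=-1 tape=0[1]101
The non-blank tape span at halt is 01101.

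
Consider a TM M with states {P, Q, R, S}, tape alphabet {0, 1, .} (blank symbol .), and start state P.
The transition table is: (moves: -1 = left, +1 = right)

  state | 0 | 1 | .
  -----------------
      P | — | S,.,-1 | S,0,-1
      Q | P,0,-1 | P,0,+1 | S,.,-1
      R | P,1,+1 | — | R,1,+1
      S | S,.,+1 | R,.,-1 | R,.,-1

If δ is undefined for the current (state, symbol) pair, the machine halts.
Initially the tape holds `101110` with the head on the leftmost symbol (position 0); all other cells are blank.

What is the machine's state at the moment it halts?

R

P | ..[1]01110   read 1 → write ., move -1, go to S
S | .[.].01110   read . → write ., move -1, go to R
R | [.]..01110   read . → write 1, move +1, go to R
R | 1[.].01110   read . → write 1, move +1, go to R
R | 11[.]01110   read . → write 1, move +1, go to R
R | 111[0]1110   read 0 → write 1, move +1, go to P
P | 1111[1]110   read 1 → write ., move -1, go to S
S | 111[1].110   read 1 → write ., move -1, go to R
R | 11[1]..110
No transition is defined for (R, 1); M halts in state R.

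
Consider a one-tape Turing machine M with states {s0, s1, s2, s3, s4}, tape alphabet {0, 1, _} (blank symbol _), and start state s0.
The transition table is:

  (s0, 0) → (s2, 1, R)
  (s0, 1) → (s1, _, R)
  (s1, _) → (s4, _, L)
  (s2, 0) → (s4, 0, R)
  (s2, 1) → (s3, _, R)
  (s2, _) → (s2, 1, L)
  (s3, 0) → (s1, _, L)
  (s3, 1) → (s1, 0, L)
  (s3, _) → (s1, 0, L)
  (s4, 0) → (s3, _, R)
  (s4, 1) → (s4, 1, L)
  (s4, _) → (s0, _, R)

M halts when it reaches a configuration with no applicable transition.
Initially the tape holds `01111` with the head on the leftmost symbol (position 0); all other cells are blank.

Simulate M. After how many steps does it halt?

s0 | _[0]1111   read 0 → write 1, move R, go to s2
s2 | _1[1]111   read 1 → write _, move R, go to s3
s3 | _1_[1]11   read 1 → write 0, move L, go to s1
s1 | _1[_]011   read _ → write _, move L, go to s4
s4 | _[1]_011   read 1 → write 1, move L, go to s4
s4 | [_]1_011   read _ → write _, move R, go to s0
s0 | _[1]_011   read 1 → write _, move R, go to s1
s1 | __[_]011   read _ → write _, move L, go to s4
s4 | _[_]_011   read _ → write _, move R, go to s0
s0 | __[_]011
M halts after 9 transitions.

9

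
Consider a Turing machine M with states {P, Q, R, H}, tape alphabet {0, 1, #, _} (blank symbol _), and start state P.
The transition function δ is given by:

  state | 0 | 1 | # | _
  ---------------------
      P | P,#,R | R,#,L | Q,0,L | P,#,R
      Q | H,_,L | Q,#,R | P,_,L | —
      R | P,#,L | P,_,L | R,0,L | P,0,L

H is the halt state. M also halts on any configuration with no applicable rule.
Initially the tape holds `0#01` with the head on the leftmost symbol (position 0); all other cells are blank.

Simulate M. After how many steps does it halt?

26

P | ____[0]#01   read 0 → write #, move R, go to P
P | ____#[#]01   read # → write 0, move L, go to Q
Q | ____[#]001   read # → write _, move L, go to P
P | ___[_]_001   read _ → write #, move R, go to P
P | ___#[_]001   read _ → write #, move R, go to P
P | ___##[0]01   read 0 → write #, move R, go to P
P | ___###[0]1   read 0 → write #, move R, go to P
P | ___####[1]   read 1 → write #, move L, go to R
R | ___###[#]#   read # → write 0, move L, go to R
R | ___##[#]0#   read # → write 0, move L, go to R
R | ___#[#]00#   read # → write 0, move L, go to R
R | ___[#]000#   read # → write 0, move L, go to R
R | __[_]0000#   read _ → write 0, move L, go to P
P | _[_]00000#   read _ → write #, move R, go to P
P | _#[0]0000#   read 0 → write #, move R, go to P
P | _##[0]000#   read 0 → write #, move R, go to P
P | _###[0]00#   read 0 → write #, move R, go to P
P | _####[0]0#   read 0 → write #, move R, go to P
P | _#####[0]#   read 0 → write #, move R, go to P
P | _######[#]   read # → write 0, move L, go to Q
Q | _#####[#]0   read # → write _, move L, go to P
P | _####[#]_0   read # → write 0, move L, go to Q
Q | _###[#]0_0   read # → write _, move L, go to P
P | _##[#]_0_0   read # → write 0, move L, go to Q
Q | _#[#]0_0_0   read # → write _, move L, go to P
P | _[#]_0_0_0   read # → write 0, move L, go to Q
Q | [_]0_0_0_0
M halts after 26 transitions.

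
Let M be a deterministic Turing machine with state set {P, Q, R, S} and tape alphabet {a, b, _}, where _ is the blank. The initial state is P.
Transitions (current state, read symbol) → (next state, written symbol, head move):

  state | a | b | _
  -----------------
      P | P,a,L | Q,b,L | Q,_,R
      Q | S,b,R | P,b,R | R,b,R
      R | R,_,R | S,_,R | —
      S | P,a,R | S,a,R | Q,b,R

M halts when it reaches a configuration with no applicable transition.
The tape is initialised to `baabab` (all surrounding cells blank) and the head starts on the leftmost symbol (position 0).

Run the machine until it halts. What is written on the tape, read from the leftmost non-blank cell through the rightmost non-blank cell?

b_bbababb

P | _[b]aabab___   read b → write b, move L, go to Q
Q | [_]baabab___   read _ → write b, move R, go to R
R | b[b]aabab___   read b → write _, move R, go to S
S | b_[a]abab___   read a → write a, move R, go to P
P | b_a[a]bab___   read a → write a, move L, go to P
P | b_[a]abab___   read a → write a, move L, go to P
P | b[_]aabab___   read _ → write _, move R, go to Q
Q | b_[a]abab___   read a → write b, move R, go to S
S | b_b[a]bab___   read a → write a, move R, go to P
P | b_ba[b]ab___   read b → write b, move L, go to Q
Q | b_b[a]bab___   read a → write b, move R, go to S
S | b_bb[b]ab___   read b → write a, move R, go to S
S | b_bba[a]b___   read a → write a, move R, go to P
P | b_bbaa[b]___   read b → write b, move L, go to Q
Q | b_bba[a]b___   read a → write b, move R, go to S
S | b_bbab[b]___   read b → write a, move R, go to S
S | b_bbaba[_]__   read _ → write b, move R, go to Q
Q | b_bbabab[_]_   read _ → write b, move R, go to R
R | b_bbababb[_]
The non-blank tape span at halt is b_bbababb.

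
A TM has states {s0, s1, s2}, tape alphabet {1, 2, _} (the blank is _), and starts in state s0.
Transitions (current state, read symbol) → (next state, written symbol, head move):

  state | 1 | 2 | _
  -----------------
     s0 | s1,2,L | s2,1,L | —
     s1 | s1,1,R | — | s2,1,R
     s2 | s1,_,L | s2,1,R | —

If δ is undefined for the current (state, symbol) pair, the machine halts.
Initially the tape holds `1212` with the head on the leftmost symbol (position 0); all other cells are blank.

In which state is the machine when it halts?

s2

s0 | _[1]212_   read 1 → write 2, move L, go to s1
s1 | [_]2212_   read _ → write 1, move R, go to s2
s2 | 1[2]212_   read 2 → write 1, move R, go to s2
s2 | 11[2]12_   read 2 → write 1, move R, go to s2
s2 | 111[1]2_   read 1 → write _, move L, go to s1
s1 | 11[1]_2_   read 1 → write 1, move R, go to s1
s1 | 111[_]2_   read _ → write 1, move R, go to s2
s2 | 1111[2]_   read 2 → write 1, move R, go to s2
s2 | 11111[_]
No transition is defined for (s2, _); M halts in state s2.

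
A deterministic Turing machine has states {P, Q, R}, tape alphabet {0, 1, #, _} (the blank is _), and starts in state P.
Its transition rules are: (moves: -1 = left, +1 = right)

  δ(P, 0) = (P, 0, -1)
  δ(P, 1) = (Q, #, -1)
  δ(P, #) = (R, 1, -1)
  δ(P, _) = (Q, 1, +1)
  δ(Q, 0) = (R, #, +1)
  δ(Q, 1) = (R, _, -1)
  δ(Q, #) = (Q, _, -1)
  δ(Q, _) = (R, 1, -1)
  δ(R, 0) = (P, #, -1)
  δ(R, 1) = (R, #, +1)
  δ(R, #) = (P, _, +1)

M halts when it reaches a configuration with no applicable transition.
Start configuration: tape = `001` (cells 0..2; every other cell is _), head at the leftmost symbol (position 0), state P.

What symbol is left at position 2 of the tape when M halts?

#

P | __[0]01   read 0 → write 0, move -1, go to P
P | _[_]001   read _ → write 1, move +1, go to Q
Q | _1[0]01   read 0 → write #, move +1, go to R
R | _1#[0]1   read 0 → write #, move -1, go to P
P | _1[#]#1   read # → write 1, move -1, go to R
R | _[1]1#1   read 1 → write #, move +1, go to R
R | _#[1]#1   read 1 → write #, move +1, go to R
R | _##[#]1   read # → write _, move +1, go to P
P | _##_[1]   read 1 → write #, move -1, go to Q
Q | _##[_]#   read _ → write 1, move -1, go to R
R | _#[#]1#   read # → write _, move +1, go to P
P | _#_[1]#   read 1 → write #, move -1, go to Q
Q | _#[_]##   read _ → write 1, move -1, go to R
R | _[#]1##   read # → write _, move +1, go to P
P | __[1]##   read 1 → write #, move -1, go to Q
Q | _[_]###   read _ → write 1, move -1, go to R
R | [_]1###
Cell 2 holds # when M halts.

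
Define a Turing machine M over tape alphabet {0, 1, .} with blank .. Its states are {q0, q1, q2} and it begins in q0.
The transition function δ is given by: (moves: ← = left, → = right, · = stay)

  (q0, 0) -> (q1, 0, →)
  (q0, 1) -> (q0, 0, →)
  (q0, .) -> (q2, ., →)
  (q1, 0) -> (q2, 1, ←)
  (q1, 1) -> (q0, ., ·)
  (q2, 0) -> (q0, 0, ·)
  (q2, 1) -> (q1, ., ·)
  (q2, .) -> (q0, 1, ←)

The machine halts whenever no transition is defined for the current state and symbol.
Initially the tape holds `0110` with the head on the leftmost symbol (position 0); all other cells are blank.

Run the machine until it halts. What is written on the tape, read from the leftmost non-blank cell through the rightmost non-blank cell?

state=q0 head=0 tape=[0]110   (q0,0)→(q1,0,→)
state=q1 head=1 tape=0[1]10   (q1,1)→(q0,.,·)
state=q0 head=1 tape=0[.]10   (q0,.)→(q2,.,→)
state=q2 head=2 tape=0.[1]0   (q2,1)→(q1,.,·)
state=q1 head=2 tape=0.[.]0
The non-blank tape span at halt is 0..0.

0..0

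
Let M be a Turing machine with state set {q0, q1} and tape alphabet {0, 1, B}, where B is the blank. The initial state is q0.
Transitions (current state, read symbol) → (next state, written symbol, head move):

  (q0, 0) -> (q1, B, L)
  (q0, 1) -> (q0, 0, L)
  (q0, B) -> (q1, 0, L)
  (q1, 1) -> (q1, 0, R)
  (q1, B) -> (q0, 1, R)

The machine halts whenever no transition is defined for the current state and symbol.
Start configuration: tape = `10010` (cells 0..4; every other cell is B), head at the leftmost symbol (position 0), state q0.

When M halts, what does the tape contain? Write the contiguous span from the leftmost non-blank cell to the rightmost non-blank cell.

q0 | BB[1]0010   read 1 → write 0, move L, go to q0
q0 | B[B]00010   read B → write 0, move L, go to q1
q1 | [B]000010   read B → write 1, move R, go to q0
q0 | 1[0]00010   read 0 → write B, move L, go to q1
q1 | [1]B00010   read 1 → write 0, move R, go to q1
q1 | 0[B]00010   read B → write 1, move R, go to q0
q0 | 01[0]0010   read 0 → write B, move L, go to q1
q1 | 0[1]B0010   read 1 → write 0, move R, go to q1
q1 | 00[B]0010   read B → write 1, move R, go to q0
q0 | 001[0]010   read 0 → write B, move L, go to q1
q1 | 00[1]B010   read 1 → write 0, move R, go to q1
q1 | 000[B]010   read B → write 1, move R, go to q0
q0 | 0001[0]10   read 0 → write B, move L, go to q1
q1 | 000[1]B10   read 1 → write 0, move R, go to q1
q1 | 0000[B]10   read B → write 1, move R, go to q0
q0 | 00001[1]0   read 1 → write 0, move L, go to q0
q0 | 0000[1]00   read 1 → write 0, move L, go to q0
q0 | 000[0]000   read 0 → write B, move L, go to q1
q1 | 00[0]B000
The non-blank tape span at halt is 000B000.

000B000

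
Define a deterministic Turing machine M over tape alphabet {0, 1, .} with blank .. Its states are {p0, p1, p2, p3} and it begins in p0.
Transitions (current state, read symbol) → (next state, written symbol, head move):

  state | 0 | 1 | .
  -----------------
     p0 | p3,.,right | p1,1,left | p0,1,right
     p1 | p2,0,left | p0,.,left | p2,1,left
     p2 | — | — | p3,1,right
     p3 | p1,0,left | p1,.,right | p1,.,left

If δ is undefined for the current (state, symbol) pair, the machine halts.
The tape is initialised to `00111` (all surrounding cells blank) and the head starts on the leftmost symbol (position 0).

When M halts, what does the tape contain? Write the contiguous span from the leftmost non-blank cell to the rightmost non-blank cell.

p0 | ...[0]0111   read 0 → write ., move right, go to p3
p3 | ....[0]111   read 0 → write 0, move left, go to p1
p1 | ...[.]0111   read . → write 1, move left, go to p2
p2 | ..[.]10111   read . → write 1, move right, go to p3
p3 | ..1[1]0111   read 1 → write ., move right, go to p1
p1 | ..1.[0]111   read 0 → write 0, move left, go to p2
p2 | ..1[.]0111   read . → write 1, move right, go to p3
p3 | ..11[0]111   read 0 → write 0, move left, go to p1
p1 | ..1[1]0111   read 1 → write ., move left, go to p0
p0 | ..[1].0111   read 1 → write 1, move left, go to p1
p1 | .[.]1.0111   read . → write 1, move left, go to p2
p2 | [.]11.0111   read . → write 1, move right, go to p3
p3 | 1[1]1.0111   read 1 → write ., move right, go to p1
p1 | 1.[1].0111   read 1 → write ., move left, go to p0
p0 | 1[.]..0111   read . → write 1, move right, go to p0
p0 | 11[.].0111   read . → write 1, move right, go to p0
p0 | 111[.]0111   read . → write 1, move right, go to p0
p0 | 1111[0]111   read 0 → write ., move right, go to p3
p3 | 1111.[1]11   read 1 → write ., move right, go to p1
p1 | 1111..[1]1   read 1 → write ., move left, go to p0
p0 | 1111.[.].1   read . → write 1, move right, go to p0
p0 | 1111.1[.]1   read . → write 1, move right, go to p0
p0 | 1111.11[1]   read 1 → write 1, move left, go to p1
p1 | 1111.1[1]1   read 1 → write ., move left, go to p0
p0 | 1111.[1].1   read 1 → write 1, move left, go to p1
p1 | 1111[.]1.1   read . → write 1, move left, go to p2
p2 | 111[1]11.1
The non-blank tape span at halt is 111111.1.

111111.1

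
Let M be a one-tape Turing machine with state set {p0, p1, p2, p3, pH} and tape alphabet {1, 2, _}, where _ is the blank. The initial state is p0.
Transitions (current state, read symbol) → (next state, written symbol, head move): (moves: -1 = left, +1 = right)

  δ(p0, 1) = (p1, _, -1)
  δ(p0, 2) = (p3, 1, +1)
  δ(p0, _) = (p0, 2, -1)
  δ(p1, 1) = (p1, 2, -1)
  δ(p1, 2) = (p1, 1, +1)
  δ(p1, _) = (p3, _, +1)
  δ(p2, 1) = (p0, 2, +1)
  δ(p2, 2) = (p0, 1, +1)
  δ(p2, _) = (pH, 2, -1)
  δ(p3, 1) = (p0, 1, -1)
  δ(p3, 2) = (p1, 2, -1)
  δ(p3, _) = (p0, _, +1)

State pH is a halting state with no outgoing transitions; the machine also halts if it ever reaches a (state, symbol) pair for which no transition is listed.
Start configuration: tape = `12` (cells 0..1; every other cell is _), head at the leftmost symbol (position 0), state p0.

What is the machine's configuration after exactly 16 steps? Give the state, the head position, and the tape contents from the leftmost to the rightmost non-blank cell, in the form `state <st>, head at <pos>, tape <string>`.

state=p0 head=0 tape=_[1]2__   (p0,1)→(p1,_,-1)
state=p1 head=-1 tape=[_]_2__   (p1,_)→(p3,_,+1)
state=p3 head=0 tape=_[_]2__   (p3,_)→(p0,_,+1)
state=p0 head=1 tape=__[2]__   (p0,2)→(p3,1,+1)
state=p3 head=2 tape=__1[_]_   (p3,_)→(p0,_,+1)
state=p0 head=3 tape=__1_[_]   (p0,_)→(p0,2,-1)
state=p0 head=2 tape=__1[_]2   (p0,_)→(p0,2,-1)
state=p0 head=1 tape=__[1]22   (p0,1)→(p1,_,-1)
state=p1 head=0 tape=_[_]_22   (p1,_)→(p3,_,+1)
state=p3 head=1 tape=__[_]22   (p3,_)→(p0,_,+1)
state=p0 head=2 tape=___[2]2   (p0,2)→(p3,1,+1)
state=p3 head=3 tape=___1[2]   (p3,2)→(p1,2,-1)
state=p1 head=2 tape=___[1]2   (p1,1)→(p1,2,-1)
state=p1 head=1 tape=__[_]22   (p1,_)→(p3,_,+1)
state=p3 head=2 tape=___[2]2   (p3,2)→(p1,2,-1)
state=p1 head=1 tape=__[_]22   (p1,_)→(p3,_,+1)
state=p3 head=2 tape=___[2]2
After 16 steps: state p3, head at 2, tape 22.

state p3, head at 2, tape 22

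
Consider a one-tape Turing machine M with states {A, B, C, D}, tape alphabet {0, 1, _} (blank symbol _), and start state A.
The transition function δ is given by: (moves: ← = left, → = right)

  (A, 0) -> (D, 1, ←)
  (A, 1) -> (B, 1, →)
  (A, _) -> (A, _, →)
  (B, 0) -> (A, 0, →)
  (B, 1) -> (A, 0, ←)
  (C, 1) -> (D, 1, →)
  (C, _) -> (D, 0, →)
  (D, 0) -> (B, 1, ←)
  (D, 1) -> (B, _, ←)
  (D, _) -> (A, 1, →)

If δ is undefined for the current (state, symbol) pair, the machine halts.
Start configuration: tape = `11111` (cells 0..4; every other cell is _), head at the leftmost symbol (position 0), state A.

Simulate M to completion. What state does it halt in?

state=A head=0 tape=[1]1111_   (A,1)→(B,1,→)
state=B head=1 tape=1[1]111_   (B,1)→(A,0,←)
state=A head=0 tape=[1]0111_   (A,1)→(B,1,→)
state=B head=1 tape=1[0]111_   (B,0)→(A,0,→)
state=A head=2 tape=10[1]11_   (A,1)→(B,1,→)
state=B head=3 tape=101[1]1_   (B,1)→(A,0,←)
state=A head=2 tape=10[1]01_   (A,1)→(B,1,→)
state=B head=3 tape=101[0]1_   (B,0)→(A,0,→)
state=A head=4 tape=1010[1]_   (A,1)→(B,1,→)
state=B head=5 tape=10101[_]
No transition is defined for (B, _); M halts in state B.

B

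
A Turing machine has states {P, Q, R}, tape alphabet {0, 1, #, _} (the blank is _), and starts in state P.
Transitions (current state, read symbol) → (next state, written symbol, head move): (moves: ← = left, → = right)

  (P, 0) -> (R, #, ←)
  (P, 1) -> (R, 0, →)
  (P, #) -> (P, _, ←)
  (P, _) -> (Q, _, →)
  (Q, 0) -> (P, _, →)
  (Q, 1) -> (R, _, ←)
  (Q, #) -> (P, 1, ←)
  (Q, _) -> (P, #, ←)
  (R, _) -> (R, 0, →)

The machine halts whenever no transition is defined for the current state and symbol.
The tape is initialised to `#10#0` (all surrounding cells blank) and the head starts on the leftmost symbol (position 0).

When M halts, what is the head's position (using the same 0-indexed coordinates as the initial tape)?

P | _[#]10#0   read # → write _, move ←, go to P
P | [_]_10#0   read _ → write _, move →, go to Q
Q | _[_]10#0   read _ → write #, move ←, go to P
P | [_]#10#0   read _ → write _, move →, go to Q
Q | _[#]10#0   read # → write 1, move ←, go to P
P | [_]110#0   read _ → write _, move →, go to Q
Q | _[1]10#0   read 1 → write _, move ←, go to R
R | [_]_10#0   read _ → write 0, move →, go to R
R | 0[_]10#0   read _ → write 0, move →, go to R
R | 00[1]0#0
At halt the head is at cell 1.

1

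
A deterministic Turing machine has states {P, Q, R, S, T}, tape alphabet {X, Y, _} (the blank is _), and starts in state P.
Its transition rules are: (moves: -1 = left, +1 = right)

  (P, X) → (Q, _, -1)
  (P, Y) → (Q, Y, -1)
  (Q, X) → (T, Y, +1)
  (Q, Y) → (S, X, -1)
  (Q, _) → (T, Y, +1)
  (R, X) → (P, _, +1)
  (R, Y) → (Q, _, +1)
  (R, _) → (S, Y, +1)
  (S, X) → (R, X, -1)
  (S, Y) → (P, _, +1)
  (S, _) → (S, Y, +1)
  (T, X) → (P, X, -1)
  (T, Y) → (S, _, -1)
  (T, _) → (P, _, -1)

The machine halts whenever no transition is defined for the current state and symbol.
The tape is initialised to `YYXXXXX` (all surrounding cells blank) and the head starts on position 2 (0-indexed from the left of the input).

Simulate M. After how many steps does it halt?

state=P head=2 tape=_YY[X]XXXX   (P,X)→(Q,_,-1)
state=Q head=1 tape=_Y[Y]_XXXX   (Q,Y)→(S,X,-1)
state=S head=0 tape=_[Y]X_XXXX   (S,Y)→(P,_,+1)
state=P head=1 tape=__[X]_XXXX   (P,X)→(Q,_,-1)
state=Q head=0 tape=_[_]__XXXX   (Q,_)→(T,Y,+1)
state=T head=1 tape=_Y[_]_XXXX   (T,_)→(P,_,-1)
state=P head=0 tape=_[Y]__XXXX   (P,Y)→(Q,Y,-1)
state=Q head=-1 tape=[_]Y__XXXX   (Q,_)→(T,Y,+1)
state=T head=0 tape=Y[Y]__XXXX   (T,Y)→(S,_,-1)
state=S head=-1 tape=[Y]___XXXX   (S,Y)→(P,_,+1)
state=P head=0 tape=_[_]__XXXX
M halts after 10 transitions.

10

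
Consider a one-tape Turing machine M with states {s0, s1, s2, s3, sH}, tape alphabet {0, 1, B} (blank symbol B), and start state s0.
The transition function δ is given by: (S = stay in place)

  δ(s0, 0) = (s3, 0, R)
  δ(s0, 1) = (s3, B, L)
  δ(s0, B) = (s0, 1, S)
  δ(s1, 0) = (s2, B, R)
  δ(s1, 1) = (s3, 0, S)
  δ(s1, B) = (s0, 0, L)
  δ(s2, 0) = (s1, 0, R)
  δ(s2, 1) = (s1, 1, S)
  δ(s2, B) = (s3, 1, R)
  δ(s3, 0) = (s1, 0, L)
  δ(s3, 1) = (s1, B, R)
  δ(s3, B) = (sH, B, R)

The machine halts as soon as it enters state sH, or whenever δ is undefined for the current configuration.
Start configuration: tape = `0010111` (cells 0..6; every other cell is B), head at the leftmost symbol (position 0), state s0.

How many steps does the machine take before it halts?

s0 | [0]010111BBB   read 0 → write 0, move R, go to s3
s3 | 0[0]10111BBB   read 0 → write 0, move L, go to s1
s1 | [0]010111BBB   read 0 → write B, move R, go to s2
s2 | B[0]10111BBB   read 0 → write 0, move R, go to s1
s1 | B0[1]0111BBB   read 1 → write 0, move S, go to s3
s3 | B0[0]0111BBB   read 0 → write 0, move L, go to s1
s1 | B[0]00111BBB   read 0 → write B, move R, go to s2
s2 | BB[0]0111BBB   read 0 → write 0, move R, go to s1
s1 | BB0[0]111BBB   read 0 → write B, move R, go to s2
s2 | BB0B[1]11BBB   read 1 → write 1, move S, go to s1
s1 | BB0B[1]11BBB   read 1 → write 0, move S, go to s3
s3 | BB0B[0]11BBB   read 0 → write 0, move L, go to s1
s1 | BB0[B]011BBB   read B → write 0, move L, go to s0
s0 | BB[0]0011BBB   read 0 → write 0, move R, go to s3
s3 | BB0[0]011BBB   read 0 → write 0, move L, go to s1
s1 | BB[0]0011BBB   read 0 → write B, move R, go to s2
s2 | BBB[0]011BBB   read 0 → write 0, move R, go to s1
s1 | BBB0[0]11BBB   read 0 → write B, move R, go to s2
s2 | BBB0B[1]1BBB   read 1 → write 1, move S, go to s1
s1 | BBB0B[1]1BBB   read 1 → write 0, move S, go to s3
s3 | BBB0B[0]1BBB   read 0 → write 0, move L, go to s1
s1 | BBB0[B]01BBB   read B → write 0, move L, go to s0
s0 | BBB[0]001BBB   read 0 → write 0, move R, go to s3
s3 | BBB0[0]01BBB   read 0 → write 0, move L, go to s1
s1 | BBB[0]001BBB   read 0 → write B, move R, go to s2
s2 | BBBB[0]01BBB   read 0 → write 0, move R, go to s1
s1 | BBBB0[0]1BBB   read 0 → write B, move R, go to s2
s2 | BBBB0B[1]BBB   read 1 → write 1, move S, go to s1
s1 | BBBB0B[1]BBB   read 1 → write 0, move S, go to s3
s3 | BBBB0B[0]BBB   read 0 → write 0, move L, go to s1
s1 | BBBB0[B]0BBB   read B → write 0, move L, go to s0
s0 | BBBB[0]00BBB   read 0 → write 0, move R, go to s3
s3 | BBBB0[0]0BBB   read 0 → write 0, move L, go to s1
s1 | BBBB[0]00BBB   read 0 → write B, move R, go to s2
s2 | BBBBB[0]0BBB   read 0 → write 0, move R, go to s1
s1 | BBBBB0[0]BBB   read 0 → write B, move R, go to s2
s2 | BBBBB0B[B]BB   read B → write 1, move R, go to s3
s3 | BBBBB0B1[B]B   read B → write B, move R, go to sH
sH | BBBBB0B1B[B]
M halts after 38 transitions.

38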